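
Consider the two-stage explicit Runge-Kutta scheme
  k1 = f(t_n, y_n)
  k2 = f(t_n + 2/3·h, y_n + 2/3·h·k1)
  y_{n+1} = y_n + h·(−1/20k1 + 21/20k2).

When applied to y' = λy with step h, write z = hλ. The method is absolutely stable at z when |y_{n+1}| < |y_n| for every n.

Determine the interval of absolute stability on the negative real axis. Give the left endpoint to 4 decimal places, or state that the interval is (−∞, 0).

With y'=λy (z=hλ):
  k1=λy_n ⇒ h·k1=z·y_n;  k2=λ(1+2/3z)y_n ⇒ h·k2=z(1+2/3z)y_n
  y_{n+1}/y_n = 1 − 1/20z + 21/20z(1+2/3z) = 1 + z + 7/10z²
  R(z) = 1 + z + 7/10z².

Solve |R(x)|<1 on ℝ⁻.
x=-1.27: |R|=0.8590
R=1: x+7/10x²=0 ⇒ x=−10/7=-1.4286; min R=1−1/(4·7/10)=0.6429>−1
Confirm numerically:
  x=-1.357: |R|=0.93201 <1
  x=-1.208: |R|=0.81348 <1
  x=-1.118: |R|=0.75695 <1
  x=-1.858: |R|=1.55851 >1
  x=-1.505: |R|=1.08052 >1
  x=-1.489: |R|=1.06298 >1
So |R|<1 on (-1.4286, 0).

z∈(-1.4286,0).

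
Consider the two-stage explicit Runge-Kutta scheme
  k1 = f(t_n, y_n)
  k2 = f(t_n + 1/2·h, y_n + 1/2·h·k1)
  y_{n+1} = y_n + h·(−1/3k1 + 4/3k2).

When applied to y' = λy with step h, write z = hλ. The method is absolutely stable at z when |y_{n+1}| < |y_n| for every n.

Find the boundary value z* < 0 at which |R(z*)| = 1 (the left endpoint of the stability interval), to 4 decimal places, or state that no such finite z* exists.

With y'=λy (z=hλ):
  k1=λy_n ⇒ h·k1=z·y_n;  k2=λ(1+1/2z)y_n ⇒ h·k2=z(1+1/2z)y_n
  y_{n+1}/y_n = 1 − 1/3z + 4/3z(1+1/2z) = 1 + z + 2/3z²
  R(z) = 1 + z + 2/3z².

Boundary: |R(x)|=1, x<0.
x=-0.82: |R|=0.6283
R=1: x+2/3x²=0 ⇒ x=−3/2=-1.5000; min R=1−1/(4·2/3)=0.6250>−1
Confirm numerically:
  x=-1.387: |R|=0.89551 <1
  x=-0.949: |R|=0.65140 <1
  x=-0.812: |R|=0.62756 <1
  x=-0.797: |R|=0.62647 <1
  x=-1.927: |R|=1.54855 >1
  x=-1.782: |R|=1.33502 >1
Stable set (-1.5000, 0).

left endpoint -1.5000.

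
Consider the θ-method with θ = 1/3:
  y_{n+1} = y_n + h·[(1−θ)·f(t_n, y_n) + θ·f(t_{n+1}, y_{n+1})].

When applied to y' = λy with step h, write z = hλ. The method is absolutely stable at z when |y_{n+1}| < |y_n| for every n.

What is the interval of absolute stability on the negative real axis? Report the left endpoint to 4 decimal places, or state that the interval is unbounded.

Test eqn y'=λy, z=hλ:
  y_{n+1} = y_n + z·[2/3·y_n + 1/3·y_{n+1}] ⇒ (1 − 1/3z)y_{n+1} = (1 + 2/3z)y_n
  Hence R(z) = (1 + 2/3z)/(1 − 1/3z).

Need |R(x)|<1, x<0.
x=-1.47: |R|=0.0134
R=−1: 1+2/3x = −1+1/3x ⇒ -1/3x=2 ⇒ x=2/(-1/3)=-6.0000
Confirm numerically:
  x=-5.385: |R|=0.92665 <1
  x=-4.669: |R|=0.82644 <1
  x=-4.270: |R|=0.76204 <1
  x=-2.987: |R|=0.49674 <1
  x=-6.535: |R|=1.05611 >1
  x=-6.465: |R|=1.04913 >1
  x=-6.390: |R|=1.04153 >1
Stable set (-6.0000, 0).

z∈(-6.0000,0).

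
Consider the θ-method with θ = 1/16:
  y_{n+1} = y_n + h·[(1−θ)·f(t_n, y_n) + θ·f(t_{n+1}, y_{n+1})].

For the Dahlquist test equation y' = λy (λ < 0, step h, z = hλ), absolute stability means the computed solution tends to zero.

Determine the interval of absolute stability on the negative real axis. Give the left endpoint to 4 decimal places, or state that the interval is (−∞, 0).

z∈(-2.2857,0).

Set f=λy, z=hλ:
  y_{n+1} = y_n + z·[15/16·y_n + 1/16·y_{n+1}] ⇒ (1 − 1/16z)y_{n+1} = (1 + 15/16z)y_n
  so R(z) = (1 + 15/16z)/(1 − 1/16z).

Boundary: |R(x)|=1, x<0.
x=-0.82: |R|=0.2200
R=−1: 1+15/16x = −1+1/16x ⇒ -7/8x=2 ⇒ x=2/(-7/8)=-2.2857
Confirm numerically:
  x=-1.721: |R|=0.55386 <1
  x=-1.377: |R|=0.26788 <1
  x=-1.055: |R|=0.01026 <1
  x=-2.651: |R|=1.27419 >1
  x=-2.433: |R|=1.11186 >1
So |R|<1 on (-2.2857, 0).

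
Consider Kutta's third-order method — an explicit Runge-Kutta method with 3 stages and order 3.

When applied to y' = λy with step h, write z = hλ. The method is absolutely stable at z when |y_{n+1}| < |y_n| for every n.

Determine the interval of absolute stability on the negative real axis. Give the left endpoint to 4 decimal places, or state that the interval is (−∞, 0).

z∈(-2.5127,0).

Set f=λy, z=hλ:
  order 3, 3-stage ⇒ R(z)=1+z+z^2/2+z^3/6
  (e.g. R(-0.45)=0.63606, |R|=0.63606)

Find x<0 with |R(x)|<1.
x=-0.45: |R|=0.6361
|R(-2.22)|=0.5793 |R(-1.67)|=0.0518 |R(-1.2)|=0.2320
Bisect:
  x_lo=-3.0488 |R|=2.1245  x_hi=-0.2287 |R|=0.7954
  mid=-1.63877 |R|=0.02949 →hi
  mid=-2.34380 |R|=0.74300 →hi
  mid=-2.69631 |R|=1.32833 →lo
  mid=-2.52005 |R|=1.01206 →lo
  mid=-2.43192 |R|=0.87197 →hi
  mid=-2.47599 |R|=0.94058 →hi
  mid=-2.49802 |R|=0.97595 →hi
  mid=-2.50904 |R|=0.99391 →hi
  mid=-2.51455 |R|=1.00296 →lo
  ...
  [-2.51282,-2.51265] ⇒ x*=-2.5127
So |R|<1 on (-2.5127, 0).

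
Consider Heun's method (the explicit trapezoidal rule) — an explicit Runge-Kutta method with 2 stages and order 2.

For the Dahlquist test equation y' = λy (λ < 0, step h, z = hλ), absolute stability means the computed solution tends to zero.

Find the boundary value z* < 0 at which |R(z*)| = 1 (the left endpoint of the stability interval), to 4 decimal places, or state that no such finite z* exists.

left endpoint -2.0000.

With y'=λy (z=hλ):
  order 2, 2-stage ⇒ R(z)=1+z+z^2/2
  (e.g. R(-0.76)=0.52880, |R|=0.52880)

Solve |R(x)|<1 on ℝ⁻.
x=-0.76: |R|=0.5288
|R(-1.1)|=0.5050 |R(-0.85)|=0.5112 |R(-0.79)|=0.5221
Bisect:
  x_lo=-2.7671 |R|=2.0614  x_hi=-0.1383 |R|=0.8713
  mid=-1.45269 |R|=0.60247 →hi
  mid=-2.10991 |R|=1.11595 →lo
  mid=-1.78130 |R|=0.80522 →hi
  mid=-1.94560 |R|=0.94708 →hi
  mid=-2.02776 |R|=1.02814 →lo
  mid=-1.98668 |R|=0.98677 →hi
  mid=-2.00722 |R|=1.00724 →lo
  ...
  [-2.00016,-2.00000] ⇒ x*=-2.0000
So |R|<1 on (-2.0000, 0).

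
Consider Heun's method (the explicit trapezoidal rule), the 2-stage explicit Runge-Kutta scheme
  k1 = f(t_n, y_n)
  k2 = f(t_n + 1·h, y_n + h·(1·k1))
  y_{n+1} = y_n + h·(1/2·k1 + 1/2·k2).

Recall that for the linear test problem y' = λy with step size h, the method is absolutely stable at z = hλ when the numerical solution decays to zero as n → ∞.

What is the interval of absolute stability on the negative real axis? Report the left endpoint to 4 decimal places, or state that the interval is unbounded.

Test eqn y'=λy, z=hλ:
  order 2, 2-stage ⇒ R(z)=1+z+z^2/2
  (e.g. R(-0.99)=0.50005, |R|=0.50005)

Boundary: |R(x)|=1, x<0.
x=-0.99: |R|=0.5000
|R(-1.97)|=0.9704 |R(-1.78)|=0.8042 |R(-1.64)|=0.7048
Bisect:
  x_lo=-2.8058 |R|=2.1304  x_hi=-0.0840 |R|=0.9195
  mid=-1.44492 |R|=0.59898 →hi
  mid=-2.12535 |R|=1.13321 →lo
  mid=-1.78514 |R|=0.80822 →hi
  mid=-1.95524 |R|=0.95625 →hi
  mid=-2.04030 |R|=1.04111 →lo
  mid=-1.99777 |R|=0.99777 →hi
  mid=-2.01904 |R|=1.01922 →lo
  mid=-2.00840 |R|=1.00844 →lo
  mid=-2.00309 |R|=1.00309 →lo
  mid=-2.00043 |R|=1.00043 →lo
  ...
  [-2.00010,-1.99993] ⇒ x*=-2.0000
Stable set (-2.0000, 0).

(-2.0000, 0).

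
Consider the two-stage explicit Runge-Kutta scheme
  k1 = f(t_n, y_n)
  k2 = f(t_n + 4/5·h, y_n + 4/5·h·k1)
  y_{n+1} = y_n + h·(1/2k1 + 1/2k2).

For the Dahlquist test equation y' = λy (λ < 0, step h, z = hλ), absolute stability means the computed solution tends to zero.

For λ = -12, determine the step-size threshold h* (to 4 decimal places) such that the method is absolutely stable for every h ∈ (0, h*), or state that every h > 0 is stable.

Test eqn y'=λy, z=hλ:
  k1=λy_n ⇒ h·k1=z·y_n;  k2=λ(1+4/5z)y_n ⇒ h·k2=z(1+4/5z)y_n
  y_{n+1}/y_n = 1 + 1/2z + 1/2z(1+4/5z) = 1 + z + 2/5z²
  Hence R(z) = 1 + z + 2/5z².

Solve |R(x)|<1 on ℝ⁻.
x=-0.67: |R|=0.5096
R=1: x+2/5x²=0 ⇒ x=−5/2=-2.5000; min R=1−1/(4·2/5)=0.3750>−1
Confirm numerically:
  x=-2.449: |R|=0.95004 <1
  x=-1.222: |R|=0.37531 <1
  x=-1.090: |R|=0.38524 <1
  x=-2.996: |R|=1.59441 >1
  x=-2.874: |R|=1.42995 >1
Stable set (-2.5000, 0).

(-2.5000,0); λ=-12 ⇒ h* = (5/2)/12 = 0.2083.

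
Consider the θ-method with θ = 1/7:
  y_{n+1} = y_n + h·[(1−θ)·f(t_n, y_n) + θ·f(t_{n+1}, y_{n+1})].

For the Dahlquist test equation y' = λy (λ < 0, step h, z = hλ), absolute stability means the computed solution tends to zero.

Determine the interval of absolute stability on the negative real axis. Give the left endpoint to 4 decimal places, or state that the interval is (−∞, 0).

(-2.8000, 0).

With y'=λy (z=hλ):
  y_{n+1} = y_n + z·[6/7·y_n + 1/7·y_{n+1}] ⇒ (1 − 1/7z)y_{n+1} = (1 + 6/7z)y_n
  Hence R(z) = (1 + 6/7z)/(1 − 1/7z).

Solve |R(x)|<1 on ℝ⁻.
x=-0.51: |R|=0.5246
R=−1: 1+6/7x = −1+1/7x ⇒ -5/7x=2 ⇒ x=2/(-5/7)=-2.8000
Confirm numerically:
  x=-2.030: |R|=0.57364 <1
  x=-1.477: |R|=0.21965 <1
  x=-1.315: |R|=0.10704 <1
  x=-2.977: |R|=1.08870 >1
  x=-2.858: |R|=1.02942 >1
Interval (-2.8000, 0).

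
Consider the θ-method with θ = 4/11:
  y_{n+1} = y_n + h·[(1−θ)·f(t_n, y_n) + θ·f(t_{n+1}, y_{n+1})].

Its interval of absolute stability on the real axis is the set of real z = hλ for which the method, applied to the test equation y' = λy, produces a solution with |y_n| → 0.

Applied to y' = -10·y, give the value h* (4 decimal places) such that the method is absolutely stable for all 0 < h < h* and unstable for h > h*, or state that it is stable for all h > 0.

On y'=λy, z=hλ:
  y_{n+1} = y_n + z·[7/11·y_n + 4/11·y_{n+1}] ⇒ (1 − 4/11z)y_{n+1} = (1 + 7/11z)y_n
  so R(z) = (1 + 7/11z)/(1 − 4/11z).

Solve |R(x)|<1 on ℝ⁻.
x=-0.47: |R|=0.5986
R=−1: 1+7/11x = −1+4/11x ⇒ -3/11x=2 ⇒ x=2/(-3/11)=-7.3333
Confirm numerically:
  x=-6.161: |R|=0.90133 <1
  x=-6.136: |R|=0.89894 <1
  x=-4.706: |R|=0.73572 <1
  x=-3.528: |R|=0.54540 <1
  x=-7.740: |R|=1.02908 >1
  x=-7.644: |R|=1.02242 >1
  x=-7.528: |R|=1.01421 >1
Interval (-7.3333, 0).

(-7.3333,0); λ=-10 ⇒ h* = (22/3)/10 = 0.7333.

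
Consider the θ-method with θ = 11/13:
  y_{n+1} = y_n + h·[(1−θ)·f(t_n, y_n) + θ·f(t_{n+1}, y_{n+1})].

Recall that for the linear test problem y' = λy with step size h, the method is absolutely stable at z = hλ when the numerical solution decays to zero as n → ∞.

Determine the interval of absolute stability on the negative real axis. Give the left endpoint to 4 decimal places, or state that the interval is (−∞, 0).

(−∞, 0) — no finite endpoint.

Set f=λy, z=hλ:
  y_{n+1} = y_n + z·[2/13·y_n + 11/13·y_{n+1}] ⇒ (1 − 11/13z)y_{n+1} = (1 + 2/13z)y_n
  Hence R(z) = (1 + 2/13z)/(1 − 11/13z).

Solve |R(x)|<1 on ℝ⁻.
x=-1.12: |R|=0.4250
x=-2: |R|=0.2571
x=-10: |R|=0.0569
x=-100: |R|=0.1680
θ=11/13≥1/2 ⇒ |1+2/13x|<|1−11/13x| ∀x<0 ⇒ unbounded interval.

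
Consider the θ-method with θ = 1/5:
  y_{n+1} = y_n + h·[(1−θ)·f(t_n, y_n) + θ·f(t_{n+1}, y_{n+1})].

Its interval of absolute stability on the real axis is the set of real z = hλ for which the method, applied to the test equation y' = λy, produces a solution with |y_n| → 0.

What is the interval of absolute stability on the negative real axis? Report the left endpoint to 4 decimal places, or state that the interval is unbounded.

Test eqn y'=λy, z=hλ:
  y_{n+1} = y_n + z·[4/5·y_n + 1/5·y_{n+1}] ⇒ (1 − 1/5z)y_{n+1} = (1 + 4/5z)y_n
  Hence R(z) = (1 + 4/5z)/(1 − 1/5z).

Find x<0 with |R(x)|<1.
x=-0.94: |R|=0.2088
R=−1: 1+4/5x = −1+1/5x ⇒ -3/5x=2 ⇒ x=2/(-3/5)=-3.3333
Confirm numerically:
  x=-3.214: |R|=0.95642 <1
  x=-1.660: |R|=0.24625 <1
  x=-1.549: |R|=0.18262 <1
  x=-3.875: |R|=1.18310 >1
  x=-3.428: |R|=1.03370 >1
Interval (-3.3333, 0).

(-3.3333, 0).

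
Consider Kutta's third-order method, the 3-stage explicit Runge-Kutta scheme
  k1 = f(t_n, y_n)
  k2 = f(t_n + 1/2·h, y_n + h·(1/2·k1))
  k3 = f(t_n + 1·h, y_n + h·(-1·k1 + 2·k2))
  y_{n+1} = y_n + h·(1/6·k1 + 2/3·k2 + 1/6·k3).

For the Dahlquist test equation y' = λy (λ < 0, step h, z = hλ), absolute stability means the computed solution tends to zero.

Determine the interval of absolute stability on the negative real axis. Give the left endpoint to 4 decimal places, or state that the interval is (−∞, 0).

z∈(-2.5127,0).

Set f=λy, z=hλ:
  order 3, 3-stage ⇒ R(z)=1+z+z^2/2+z^3/6
  (e.g. R(-1.06)=0.30330, |R|=0.30330)

Need |R(x)|<1, x<0.
x=-1.06: |R|=0.3033
|R(-2.37)|=0.7802 |R(-2.1)|=0.4385 |R(-1.29)|=0.1843
Bisect:
  x_lo=-3.0238 |R|=2.0600  x_hi=-0.0566 |R|=0.9450
  mid=-1.54019 |R|=0.03697 →hi
  mid=-2.28199 |R|=0.65882 →hi
  mid=-2.65289 |R|=1.24574 →lo
  mid=-2.46744 |R|=0.92704 →hi
  mid=-2.56016 |R|=1.07968 →lo
  mid=-2.51380 |R|=1.00174 →lo
  mid=-2.49062 |R|=0.96399 →hi
  mid=-2.50221 |R|=0.98276 →hi
  mid=-2.50801 |R|=0.99222 →hi
  ...
  [-2.51290,-2.51271] ⇒ x*=-2.5127
Interval (-2.5127, 0).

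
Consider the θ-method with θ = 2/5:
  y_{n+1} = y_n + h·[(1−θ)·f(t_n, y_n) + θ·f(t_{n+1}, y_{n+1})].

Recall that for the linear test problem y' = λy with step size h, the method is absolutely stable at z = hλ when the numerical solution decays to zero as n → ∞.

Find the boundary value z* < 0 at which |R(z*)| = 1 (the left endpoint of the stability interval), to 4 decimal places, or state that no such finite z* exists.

left endpoint -10.0000.

Set f=λy, z=hλ:
  y_{n+1} = y_n + z·[3/5·y_n + 2/5·y_{n+1}] ⇒ (1 − 2/5z)y_{n+1} = (1 + 3/5z)y_n
  ⇒ R(z) = (1 + 3/5z)/(1 − 2/5z).

Boundary: |R(x)|=1, x<0.
x=-1.09: |R|=0.2409
R=−1: 1+3/5x = −1+2/5x ⇒ -1/5x=2 ⇒ x=2/(-1/5)=-10.0000
Confirm numerically:
  x=-9.962: |R|=0.99848 <1
  x=-9.362: |R|=0.97311 <1
  x=-5.894: |R|=0.75542 <1
  x=-10.438: |R|=1.01693 >1
  x=-10.327: |R|=1.01275 >1
  x=-10.119: |R|=1.00472 >1
Stable set (-10.0000, 0).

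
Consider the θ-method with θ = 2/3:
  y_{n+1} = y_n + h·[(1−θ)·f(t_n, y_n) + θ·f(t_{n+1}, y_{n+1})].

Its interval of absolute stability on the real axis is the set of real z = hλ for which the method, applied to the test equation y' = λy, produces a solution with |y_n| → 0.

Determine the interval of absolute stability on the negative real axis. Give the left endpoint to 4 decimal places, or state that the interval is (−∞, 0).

interval (−∞, 0).

Test eqn y'=λy, z=hλ:
  y_{n+1} = y_n + z·[1/3·y_n + 2/3·y_{n+1}] ⇒ (1 − 2/3z)y_{n+1} = (1 + 1/3z)y_n
  R(z) = (1 + 1/3z)/(1 − 2/3z).

Boundary: |R(x)|=1, x<0.
x=-0.55: |R|=0.5976
x=-2: |R|=0.1429
x=-10: |R|=0.3043
x=-100: |R|=0.4778
θ=2/3≥1/2 ⇒ |1+1/3x|<|1−2/3x| ∀x<0 ⇒ interval (−∞,0).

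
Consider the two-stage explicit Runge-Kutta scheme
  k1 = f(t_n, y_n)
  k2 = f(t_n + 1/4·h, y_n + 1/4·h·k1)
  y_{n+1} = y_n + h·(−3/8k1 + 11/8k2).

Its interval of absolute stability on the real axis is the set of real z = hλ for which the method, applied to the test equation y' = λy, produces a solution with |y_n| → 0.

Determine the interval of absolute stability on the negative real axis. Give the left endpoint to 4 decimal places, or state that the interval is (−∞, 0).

Test eqn y'=λy, z=hλ:
  k1=λy_n ⇒ h·k1=z·y_n;  k2=λ(1+1/4z)y_n ⇒ h·k2=z(1+1/4z)y_n
  y_{n+1}/y_n = 1 − 3/8z + 11/8z(1+1/4z) = 1 + z + 11/32z²
  Hence R(z) = 1 + z + 11/32z².

Find x<0 with |R(x)|<1.
x=-1.04: |R|=0.3318
R=1: x+11/32x²=0 ⇒ x=−32/11=-2.9091; min R=1−1/(4·11/32)=0.2727>−1
Confirm numerically:
  x=-2.884: |R|=0.97513 <1
  x=-1.898: |R|=0.34033 <1
  x=-1.754: |R|=0.30355 <1
  x=-1.400: |R|=0.27375 <1
  x=-3.393: |R|=1.56440 >1
  x=-3.358: |R|=1.51818 >1
So |R|<1 on (-2.9091, 0).

z∈(-2.9091,0).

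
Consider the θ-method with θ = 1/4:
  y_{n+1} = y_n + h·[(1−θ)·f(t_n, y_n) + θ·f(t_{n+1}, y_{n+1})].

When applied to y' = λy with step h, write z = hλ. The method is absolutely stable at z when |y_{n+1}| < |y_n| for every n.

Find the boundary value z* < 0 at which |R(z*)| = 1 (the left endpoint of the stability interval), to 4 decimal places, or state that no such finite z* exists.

On y'=λy, z=hλ:
  y_{n+1} = y_n + z·[3/4·y_n + 1/4·y_{n+1}] ⇒ (1 − 1/4z)y_{n+1} = (1 + 3/4z)y_n
  ⇒ R(z) = (1 + 3/4z)/(1 − 1/4z).

Find x<0 with |R(x)|<1.
x=-1.61: |R|=0.1480
R=−1: 1+3/4x = −1+1/4x ⇒ -1/2x=2 ⇒ x=2/(-1/2)=-4.0000
Confirm numerically:
  x=-3.653: |R|=0.90932 <1
  x=-3.620: |R|=0.90026 <1
  x=-2.187: |R|=0.41393 <1
  x=-1.980: |R|=0.32441 <1
  x=-4.523: |R|=1.12273 >1
  x=-4.503: |R|=1.11831 >1
Interval (-4.0000, 0).

z* = -4.0000.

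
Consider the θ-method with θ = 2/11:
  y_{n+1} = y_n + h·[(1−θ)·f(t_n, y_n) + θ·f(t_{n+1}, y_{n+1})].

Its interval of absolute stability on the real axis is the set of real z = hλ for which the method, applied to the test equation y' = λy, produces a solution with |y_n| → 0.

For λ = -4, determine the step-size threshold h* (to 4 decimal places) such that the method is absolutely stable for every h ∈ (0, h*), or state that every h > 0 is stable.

On y'=λy, z=hλ:
  y_{n+1} = y_n + z·[9/11·y_n + 2/11·y_{n+1}] ⇒ (1 − 2/11z)y_{n+1} = (1 + 9/11z)y_n
  Hence R(z) = (1 + 9/11z)/(1 − 2/11z).

Boundary: |R(x)|=1, x<0.
x=-1.38: |R|=0.1032
R=−1: 1+9/11x = −1+2/11x ⇒ -7/11x=2 ⇒ x=2/(-7/11)=-3.1429
Confirm numerically:
  x=-2.300: |R|=0.62179 <1
  x=-1.991: |R|=0.46182 <1
  x=-1.338: |R|=0.07619 <1
  x=-3.482: |R|=1.13215 >1
  x=-3.182: |R|=1.01578 >1
So |R|<1 on (-3.1429, 0).

(-3.1429,0); λ=-4 ⇒ h* = (22/7)/4 = 0.7857.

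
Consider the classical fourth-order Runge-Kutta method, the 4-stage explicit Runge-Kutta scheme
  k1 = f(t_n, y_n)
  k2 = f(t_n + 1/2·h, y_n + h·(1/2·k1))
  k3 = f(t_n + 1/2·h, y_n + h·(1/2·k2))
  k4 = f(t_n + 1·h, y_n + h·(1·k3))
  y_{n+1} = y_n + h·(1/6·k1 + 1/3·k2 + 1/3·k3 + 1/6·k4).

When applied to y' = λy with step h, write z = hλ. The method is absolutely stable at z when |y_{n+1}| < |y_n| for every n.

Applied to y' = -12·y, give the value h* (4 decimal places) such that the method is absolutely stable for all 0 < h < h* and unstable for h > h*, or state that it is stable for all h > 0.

On y'=λy, z=hλ:
  order 4, 4-stage ⇒ R(z)=1+z+z^2/2+z^3/6+z^4/24
  (e.g. R(-0.91)=0.40703, |R|=0.40703)

Boundary: |R(x)|=1, x<0.
x=-0.91: |R|=0.4070
|R(-1.78)|=0.2825 |R(-0.62)|=0.5386 |R(-0.55)|=0.5773
Bisect:
  x_lo=-3.5642 |R|=2.9653  x_hi=-0.2281 |R|=0.7960
  mid=-1.89615 |R|=0.30393 →hi
  mid=-2.73016 |R|=0.92000 →hi
  mid=-3.14716 |R|=1.69747 →lo
  mid=-2.93866 |R|=1.25694 →lo
  mid=-2.83441 |R|=1.07661 →lo
  mid=-2.78228 |R|=0.99547 →hi
  mid=-2.80834 |R|=1.03531 →lo
  mid=-2.79531 |R|=1.01521 →lo
  ...
  [-2.78534,-2.78513] ⇒ x*=-2.7853
Stable set (-2.7853, 0).

(-2.7853,0); λ=-12 ⇒ h* = 0.2321.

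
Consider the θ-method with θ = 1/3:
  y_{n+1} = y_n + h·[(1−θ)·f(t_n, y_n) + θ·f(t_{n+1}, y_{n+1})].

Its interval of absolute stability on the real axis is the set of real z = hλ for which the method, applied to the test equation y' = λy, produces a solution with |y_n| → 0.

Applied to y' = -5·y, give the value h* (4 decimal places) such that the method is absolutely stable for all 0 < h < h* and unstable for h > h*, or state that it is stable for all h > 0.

(-6.0000,0); λ=-5 ⇒ h* = (6)/5 = 1.2000.

With y'=λy (z=hλ):
  y_{n+1} = y_n + z·[2/3·y_n + 1/3·y_{n+1}] ⇒ (1 − 1/3z)y_{n+1} = (1 + 2/3z)y_n
  Hence R(z) = (1 + 2/3z)/(1 − 1/3z).

Find x<0 with |R(x)|<1.
x=-0.7: |R|=0.4324
R=−1: 1+2/3x = −1+1/3x ⇒ -1/3x=2 ⇒ x=2/(-1/3)=-6.0000
Confirm numerically:
  x=-5.401: |R|=0.92870 <1
  x=-4.172: |R|=0.74512 <1
  x=-3.215: |R|=0.55189 <1
  x=-3.212: |R|=0.55119 <1
  x=-6.546: |R|=1.05720 >1
  x=-6.223: |R|=1.02418 >1
  x=-6.207: |R|=1.02248 >1
Interval (-6.0000, 0).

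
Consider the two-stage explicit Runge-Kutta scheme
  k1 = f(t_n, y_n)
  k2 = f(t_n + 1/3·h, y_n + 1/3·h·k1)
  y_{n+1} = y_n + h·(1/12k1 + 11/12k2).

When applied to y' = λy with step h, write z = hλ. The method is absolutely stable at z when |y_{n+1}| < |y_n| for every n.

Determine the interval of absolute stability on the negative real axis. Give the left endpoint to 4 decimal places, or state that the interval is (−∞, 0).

(-3.2727, 0).

With y'=λy (z=hλ):
  k1=λy_n ⇒ h·k1=z·y_n;  k2=λ(1+1/3z)y_n ⇒ h·k2=z(1+1/3z)y_n
  y_{n+1}/y_n = 1 + 1/12z + 11/12z(1+1/3z) = 1 + z + 11/36z²
  ⇒ R(z) = 1 + z + 11/36z².

Need |R(x)|<1, x<0.
x=-0.42: |R|=0.6339
R=1: x+11/36x²=0 ⇒ x=−36/11=-3.2727; min R=1−1/(4·11/36)=0.1818>−1
Confirm numerically:
  x=-3.145: |R|=0.87726 <1
  x=-2.957: |R|=0.71473 <1
  x=-2.521: |R|=0.42094 <1
  x=-1.615: |R|=0.18196 <1
  x=-3.835: |R|=1.65887 >1
  x=-3.820: |R|=1.63879 >1
So |R|<1 on (-3.2727, 0).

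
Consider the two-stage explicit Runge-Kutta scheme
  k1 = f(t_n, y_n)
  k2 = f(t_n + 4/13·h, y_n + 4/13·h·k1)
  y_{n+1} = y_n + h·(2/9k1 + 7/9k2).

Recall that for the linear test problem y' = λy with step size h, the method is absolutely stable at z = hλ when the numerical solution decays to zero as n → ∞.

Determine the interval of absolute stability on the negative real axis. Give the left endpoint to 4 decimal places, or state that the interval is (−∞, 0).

On y'=λy, z=hλ:
  k1=λy_n ⇒ h·k1=z·y_n;  k2=λ(1+4/13z)y_n ⇒ h·k2=z(1+4/13z)y_n
  y_{n+1}/y_n = 1 + 2/9z + 7/9z(1+4/13z) = 1 + z + 28/117z²
  R(z) = 1 + z + 28/117z².

Find x<0 with |R(x)|<1.
x=-1.42: |R|=0.0626
R=1: x+28/117x²=0 ⇒ x=−117/28=-4.1786; min R=1−1/(4·28/117)=-0.0446>−1
Confirm numerically:
  x=-2.394: |R|=0.02242 <1
  x=-2.242: |R|=0.03906 <1
  x=-1.973: |R|=0.04141 <1
  x=-4.754: |R|=1.65467 >1
  x=-4.696: |R|=1.58150 >1
  x=-4.693: |R|=1.57776 >1
Stable set (-4.1786, 0).

z∈(-4.1786,0).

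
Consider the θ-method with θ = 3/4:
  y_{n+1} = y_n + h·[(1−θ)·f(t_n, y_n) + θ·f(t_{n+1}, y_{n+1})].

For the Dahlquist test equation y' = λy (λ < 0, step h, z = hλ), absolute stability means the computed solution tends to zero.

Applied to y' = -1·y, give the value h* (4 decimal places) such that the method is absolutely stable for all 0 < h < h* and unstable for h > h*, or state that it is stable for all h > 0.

With y'=λy (z=hλ):
  y_{n+1} = y_n + z·[1/4·y_n + 3/4·y_{n+1}] ⇒ (1 − 3/4z)y_{n+1} = (1 + 1/4z)y_n
  so R(z) = (1 + 1/4z)/(1 − 3/4z).

Boundary: |R(x)|=1, x<0.
x=-1.66: |R|=0.2606
x=-2: |R|=0.2000
x=-10: |R|=0.1765
x=-100: |R|=0.3158
θ=3/4≥1/2 ⇒ |1+1/4x|<|1−3/4x| ∀x<0 ⇒ stable on all of ℝ⁻.

unbounded; (−∞, 0). Any h>0 works for λ=-1.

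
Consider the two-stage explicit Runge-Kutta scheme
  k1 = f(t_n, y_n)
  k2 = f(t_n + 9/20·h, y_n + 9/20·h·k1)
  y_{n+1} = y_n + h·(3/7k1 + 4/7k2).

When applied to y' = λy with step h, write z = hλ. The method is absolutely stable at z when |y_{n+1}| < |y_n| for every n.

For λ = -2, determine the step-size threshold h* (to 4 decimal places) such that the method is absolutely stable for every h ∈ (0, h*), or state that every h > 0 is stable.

(-3.8889,0); λ=-2 ⇒ h* = (35/9)/2 = 1.9444.

On y'=λy, z=hλ:
  k1=λy_n ⇒ h·k1=z·y_n;  k2=λ(1+9/20z)y_n ⇒ h·k2=z(1+9/20z)y_n
  y_{n+1}/y_n = 1 + 3/7z + 4/7z(1+9/20z) = 1 + z + 9/35z²
  so R(z) = 1 + z + 9/35z².

Solve |R(x)|<1 on ℝ⁻.
x=-1.02: |R|=0.2475
R=1: x+9/35x²=0 ⇒ x=−35/9=-3.8889; min R=1−1/(4·9/35)=0.0278>−1
Confirm numerically:
  x=-3.636: |R|=0.76356 <1
  x=-3.520: |R|=0.66610 <1
  x=-3.506: |R|=0.65481 <1
  x=-2.533: |R|=0.11685 <1
  x=-4.424: |R|=1.60874 >1
  x=-4.085: |R|=1.20600 >1
  x=-4.054: |R|=1.17212 >1
So |R|<1 on (-3.8889, 0).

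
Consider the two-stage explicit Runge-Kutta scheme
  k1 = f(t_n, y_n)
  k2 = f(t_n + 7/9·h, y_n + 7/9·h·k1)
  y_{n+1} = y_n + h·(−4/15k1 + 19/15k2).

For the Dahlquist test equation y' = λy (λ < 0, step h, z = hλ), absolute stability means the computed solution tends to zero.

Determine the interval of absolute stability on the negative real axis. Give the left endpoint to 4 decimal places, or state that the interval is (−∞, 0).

(-1.0150, 0).

With y'=λy (z=hλ):
  k1=λy_n ⇒ h·k1=z·y_n;  k2=λ(1+7/9z)y_n ⇒ h·k2=z(1+7/9z)y_n
  y_{n+1}/y_n = 1 − 4/15z + 19/15z(1+7/9z) = 1 + z + 133/135z²
  Hence R(z) = 1 + z + 133/135z².

Need |R(x)|<1, x<0.
x=-0.36: |R|=0.7677
R=1: x+133/135x²=0 ⇒ x=−135/133=-1.0150; min R=1−1/(4·133/135)=0.7462>−1
Confirm numerically:
  x=-0.972: |R|=0.95879 <1
  x=-0.915: |R|=0.90982 <1
  x=-0.624: |R|=0.75961 <1
  x=-0.450: |R|=0.74950 <1
  x=-1.478: |R|=1.67412 >1
  x=-1.379: |R|=1.49447 >1
Stable set (-1.0150, 0).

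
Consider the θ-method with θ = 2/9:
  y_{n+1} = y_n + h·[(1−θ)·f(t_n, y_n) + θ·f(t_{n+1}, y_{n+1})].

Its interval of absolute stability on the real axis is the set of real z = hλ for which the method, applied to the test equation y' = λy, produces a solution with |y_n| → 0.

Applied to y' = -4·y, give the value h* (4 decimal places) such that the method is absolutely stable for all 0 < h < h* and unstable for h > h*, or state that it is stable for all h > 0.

Test eqn y'=λy, z=hλ:
  y_{n+1} = y_n + z·[7/9·y_n + 2/9·y_{n+1}] ⇒ (1 − 2/9z)y_{n+1} = (1 + 7/9z)y_n
  R(z) = (1 + 7/9z)/(1 − 2/9z).

Boundary: |R(x)|=1, x<0.
x=-1.4: |R|=0.0678
R=−1: 1+7/9x = −1+2/9x ⇒ -5/9x=2 ⇒ x=2/(-5/9)=-3.6000
Confirm numerically:
  x=-2.795: |R|=0.72413 <1
  x=-2.268: |R|=0.50798 <1
  x=-1.601: |R|=0.18087 <1
  x=-1.451: |R|=0.09721 <1
  x=-4.145: |R|=1.15761 >1
  x=-4.063: |R|=1.13517 >1
  x=-3.742: |R|=1.04307 >1
Interval (-3.6000, 0).

(-3.6000,0); λ=-4 ⇒ h* = (18/5)/4 = 0.9000.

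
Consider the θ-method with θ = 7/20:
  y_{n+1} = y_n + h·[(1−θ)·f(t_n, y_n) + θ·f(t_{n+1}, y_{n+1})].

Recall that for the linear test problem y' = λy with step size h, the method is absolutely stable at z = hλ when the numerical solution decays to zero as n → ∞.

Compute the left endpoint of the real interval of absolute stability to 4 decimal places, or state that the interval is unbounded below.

Test eqn y'=λy, z=hλ:
  y_{n+1} = y_n + z·[13/20·y_n + 7/20·y_{n+1}] ⇒ (1 − 7/20z)y_{n+1} = (1 + 13/20z)y_n
  ⇒ R(z) = (1 + 13/20z)/(1 − 7/20z).

Need |R(x)|<1, x<0.
x=-1.16: |R|=0.1750
R=−1: 1+13/20x = −1+7/20x ⇒ -3/10x=2 ⇒ x=2/(-3/10)=-6.6667
Confirm numerically:
  x=-6.491: |R|=0.98389 <1
  x=-5.349: |R|=0.86237 <1
  x=-4.927: |R|=0.80844 <1
  x=-4.166: |R|=0.69480 <1
  x=-7.203: |R|=1.04570 >1
  x=-7.147: |R|=1.04115 >1
So |R|<1 on (-6.6667, 0).

z* = -6.6667.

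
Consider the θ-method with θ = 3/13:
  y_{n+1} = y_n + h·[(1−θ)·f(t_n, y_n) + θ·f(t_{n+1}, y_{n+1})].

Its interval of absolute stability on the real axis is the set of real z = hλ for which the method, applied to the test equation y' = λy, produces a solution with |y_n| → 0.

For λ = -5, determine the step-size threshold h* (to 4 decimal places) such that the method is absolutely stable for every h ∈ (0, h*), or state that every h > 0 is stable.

(-3.7143,0); λ=-5 ⇒ h* = (26/7)/5 = 0.7429.

Test eqn y'=λy, z=hλ:
  y_{n+1} = y_n + z·[10/13·y_n + 3/13·y_{n+1}] ⇒ (1 − 3/13z)y_{n+1} = (1 + 10/13z)y_n
  ⇒ R(z) = (1 + 10/13z)/(1 − 3/13z).

Boundary: |R(x)|=1, x<0.
x=-0.38: |R|=0.6506
R=−1: 1+10/13x = −1+3/13x ⇒ -7/13x=2 ⇒ x=2/(-7/13)=-3.7143
Confirm numerically:
  x=-3.602: |R|=0.96698 <1
  x=-2.541: |R|=0.60176 <1
  x=-2.397: |R|=0.54331 <1
  x=-2.099: |R|=0.41405 <1
  x=-4.238: |R|=1.14257 >1
  x=-3.810: |R|=1.02743 >1
  x=-3.746: |R|=1.00916 >1
So |R|<1 on (-3.7143, 0).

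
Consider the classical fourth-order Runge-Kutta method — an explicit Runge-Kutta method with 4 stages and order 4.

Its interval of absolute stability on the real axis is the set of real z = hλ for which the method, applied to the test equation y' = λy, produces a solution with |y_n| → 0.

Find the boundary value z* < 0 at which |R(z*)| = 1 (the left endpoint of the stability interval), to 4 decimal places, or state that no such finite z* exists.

z* = -2.7853.

On y'=λy, z=hλ:
  order 4, 4-stage ⇒ R(z)=1+z+z^2/2+z^3/6+z^4/24
  (e.g. R(-1.73)=0.27672, |R|=0.27672)

Need |R(x)|<1, x<0.
x=-1.73: |R|=0.2767
|R(-2.67)|=0.8396 |R(-1.83)|=0.2903 |R(-1.7)|=0.2742
Bisect:
  x_lo=-3.5383 |R|=2.8692  x_hi=-0.1075 |R|=0.8980
  mid=-1.82290 |R|=0.28910 →hi
  mid=-2.68059 |R|=0.85328 →hi
  mid=-3.10943 |R|=1.60927 →lo
  mid=-2.89501 |R|=1.17842 →lo
  mid=-2.78780 |R|=1.00378 →lo
  mid=-2.73419 |R|=0.92565 →hi
  mid=-2.76100 |R|=0.96398 →hi
  mid=-2.77440 |R|=0.98370 →hi
  ...
  [-2.78550,-2.78529] ⇒ x*=-2.7853
Interval (-2.7853, 0).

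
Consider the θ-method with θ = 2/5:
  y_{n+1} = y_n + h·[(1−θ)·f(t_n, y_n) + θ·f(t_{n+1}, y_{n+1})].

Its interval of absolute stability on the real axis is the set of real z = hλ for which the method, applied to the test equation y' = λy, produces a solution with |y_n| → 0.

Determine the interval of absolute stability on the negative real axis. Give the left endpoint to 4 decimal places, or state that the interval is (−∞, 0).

With y'=λy (z=hλ):
  y_{n+1} = y_n + z·[3/5·y_n + 2/5·y_{n+1}] ⇒ (1 − 2/5z)y_{n+1} = (1 + 3/5z)y_n
  Hence R(z) = (1 + 3/5z)/(1 − 2/5z).

Boundary: |R(x)|=1, x<0.
x=-1.09: |R|=0.2409
R=−1: 1+3/5x = −1+2/5x ⇒ -1/5x=2 ⇒ x=2/(-1/5)=-10.0000
Confirm numerically:
  x=-7.858: |R|=0.89660 <1
  x=-7.496: |R|=0.87475 <1
  x=-6.783: |R|=0.82673 <1
  x=-10.450: |R|=1.01737 >1
  x=-10.198: |R|=1.00780 >1
  x=-10.084: |R|=1.00334 >1
Interval (-10.0000, 0).

(-10.0000, 0).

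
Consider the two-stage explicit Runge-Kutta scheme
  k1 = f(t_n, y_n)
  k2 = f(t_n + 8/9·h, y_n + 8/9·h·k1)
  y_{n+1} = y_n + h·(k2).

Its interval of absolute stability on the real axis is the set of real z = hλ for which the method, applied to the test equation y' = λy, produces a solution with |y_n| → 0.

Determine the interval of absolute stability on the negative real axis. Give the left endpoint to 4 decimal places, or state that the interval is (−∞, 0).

Test eqn y'=λy, z=hλ:
  k1=λy_n ⇒ h·k1=z·y_n;  k2=λ(1+8/9z)y_n ⇒ h·k2=z(1+8/9z)y_n
  y_{n+1}/y_n = 1 + z(1+8/9z) = 1 + z + 8/9z²
  R(z) = 1 + z + 8/9z².

Need |R(x)|<1, x<0.
x=-0.34: |R|=0.7628
R=1: x+8/9x²=0 ⇒ x=−9/8=-1.1250; min R=1−1/(4·8/9)=0.7188>−1
Confirm numerically:
  x=-1.009: |R|=0.89596 <1
  x=-0.882: |R|=0.80949 <1
  x=-0.455: |R|=0.72902 <1
  x=-1.373: |R|=1.30267 >1
  x=-1.308: |R|=1.21277 >1
  x=-1.229: |R|=1.11361 >1
Stable set (-1.1250, 0).

(-1.1250, 0).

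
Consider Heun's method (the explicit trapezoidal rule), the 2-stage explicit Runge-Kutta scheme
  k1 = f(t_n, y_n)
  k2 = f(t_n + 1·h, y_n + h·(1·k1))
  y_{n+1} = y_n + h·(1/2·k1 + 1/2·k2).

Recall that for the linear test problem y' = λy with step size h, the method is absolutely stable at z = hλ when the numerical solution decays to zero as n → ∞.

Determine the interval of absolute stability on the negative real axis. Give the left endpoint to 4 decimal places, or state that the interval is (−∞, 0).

(-2.0000, 0).

Test eqn y'=λy, z=hλ:
  order 2, 2-stage ⇒ R(z)=1+z+z^2/2
  (e.g. R(-0.71)=0.54205, |R|=0.54205)

Need |R(x)|<1, x<0.
x=-0.71: |R|=0.5421
|R(-1.46)|=0.6058 |R(-1.13)|=0.5085 |R(-0.8)|=0.5200
Bisect:
  x_lo=-2.8324 |R|=2.1789  x_hi=-0.3540 |R|=0.7086
  mid=-1.59323 |R|=0.67596 →hi
  mid=-2.21283 |R|=1.23547 →lo
  mid=-1.90303 |R|=0.90773 →hi
  mid=-2.05793 |R|=1.05960 →lo
  mid=-1.98048 |R|=0.98067 →hi
  mid=-2.01920 |R|=1.01939 →lo
  mid=-1.99984 |R|=0.99984 →hi
  ...
  [-2.00014,-1.99999] ⇒ x*=-2.0000
Stable set (-2.0000, 0).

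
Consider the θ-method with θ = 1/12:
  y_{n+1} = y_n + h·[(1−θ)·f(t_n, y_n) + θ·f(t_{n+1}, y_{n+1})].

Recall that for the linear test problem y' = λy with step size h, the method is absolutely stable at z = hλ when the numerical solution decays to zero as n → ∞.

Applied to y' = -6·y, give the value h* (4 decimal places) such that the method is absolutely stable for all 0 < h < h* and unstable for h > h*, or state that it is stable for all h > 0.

(-2.4000,0); λ=-6 ⇒ h* = (12/5)/6 = 0.4000.

Test eqn y'=λy, z=hλ:
  y_{n+1} = y_n + z·[11/12·y_n + 1/12·y_{n+1}] ⇒ (1 − 1/12z)y_{n+1} = (1 + 11/12z)y_n
  so R(z) = (1 + 11/12z)/(1 − 1/12z).

Need |R(x)|<1, x<0.
x=-1.3: |R|=0.1729
R=−1: 1+11/12x = −1+1/12x ⇒ -5/6x=2 ⇒ x=2/(-5/6)=-2.4000
Confirm numerically:
  x=-1.956: |R|=0.68186 <1
  x=-1.358: |R|=0.21994 <1
  x=-1.305: |R|=0.17700 <1
  x=-2.933: |R|=1.35693 >1
  x=-2.695: |R|=1.20075 >1
  x=-2.526: |R|=1.08674 >1
Interval (-2.4000, 0).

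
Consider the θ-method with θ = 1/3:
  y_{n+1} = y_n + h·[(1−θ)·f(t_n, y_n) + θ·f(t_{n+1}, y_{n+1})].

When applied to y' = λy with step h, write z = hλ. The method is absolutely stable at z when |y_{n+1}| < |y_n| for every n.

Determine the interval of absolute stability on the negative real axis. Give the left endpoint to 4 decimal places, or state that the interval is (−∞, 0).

On y'=λy, z=hλ:
  y_{n+1} = y_n + z·[2/3·y_n + 1/3·y_{n+1}] ⇒ (1 − 1/3z)y_{n+1} = (1 + 2/3z)y_n
  Hence R(z) = (1 + 2/3z)/(1 − 1/3z).

Find x<0 with |R(x)|<1.
x=-0.88: |R|=0.3196
R=−1: 1+2/3x = −1+1/3x ⇒ -1/3x=2 ⇒ x=2/(-1/3)=-6.0000
Confirm numerically:
  x=-3.261: |R|=0.56253 <1
  x=-2.635: |R|=0.40284 <1
  x=-2.549: |R|=0.37809 <1
  x=-6.317: |R|=1.03402 >1
  x=-6.120: |R|=1.01316 >1
Interval (-6.0000, 0).

(-6.0000, 0).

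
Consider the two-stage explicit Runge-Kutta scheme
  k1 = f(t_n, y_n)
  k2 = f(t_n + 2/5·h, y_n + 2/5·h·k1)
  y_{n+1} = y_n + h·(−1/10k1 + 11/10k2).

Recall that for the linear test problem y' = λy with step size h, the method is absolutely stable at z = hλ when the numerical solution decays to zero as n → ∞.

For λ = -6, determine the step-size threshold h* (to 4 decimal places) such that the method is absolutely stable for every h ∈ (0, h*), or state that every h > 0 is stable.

Test eqn y'=λy, z=hλ:
  k1=λy_n ⇒ h·k1=z·y_n;  k2=λ(1+2/5z)y_n ⇒ h·k2=z(1+2/5z)y_n
  y_{n+1}/y_n = 1 − 1/10z + 11/10z(1+2/5z) = 1 + z + 11/25z²
  R(z) = 1 + z + 11/25z².

Need |R(x)|<1, x<0.
x=-0.34: |R|=0.7109
R=1: x+11/25x²=0 ⇒ x=−25/11=-2.2727; min R=1−1/(4·11/25)=0.4318>−1
Confirm numerically:
  x=-2.102: |R|=0.84210 <1
  x=-1.557: |R|=0.50967 <1
  x=-1.543: |R|=0.50457 <1
  x=-1.096: |R|=0.43254 <1
  x=-2.498: |R|=1.24760 >1
  x=-2.496: |R|=1.24521 >1
Interval (-2.2727, 0).

(-2.2727,0); λ=-6 ⇒ h* = (25/11)/6 = 0.3788.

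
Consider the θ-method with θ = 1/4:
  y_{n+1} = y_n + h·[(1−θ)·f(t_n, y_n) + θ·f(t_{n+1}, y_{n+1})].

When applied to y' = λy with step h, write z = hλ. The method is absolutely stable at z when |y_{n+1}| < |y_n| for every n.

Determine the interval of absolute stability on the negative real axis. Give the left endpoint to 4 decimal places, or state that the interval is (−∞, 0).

z∈(-4.0000,0).

Set f=λy, z=hλ:
  y_{n+1} = y_n + z·[3/4·y_n + 1/4·y_{n+1}] ⇒ (1 − 1/4z)y_{n+1} = (1 + 3/4z)y_n
  Hence R(z) = (1 + 3/4z)/(1 − 1/4z).

Find x<0 with |R(x)|<1.
x=-0.45: |R|=0.5955
R=−1: 1+3/4x = −1+1/4x ⇒ -1/2x=2 ⇒ x=2/(-1/2)=-4.0000
Confirm numerically:
  x=-2.920: |R|=0.68786 <1
  x=-2.256: |R|=0.44246 <1
  x=-2.181: |R|=0.41142 <1
  x=-2.176: |R|=0.40933 <1
  x=-4.423: |R|=1.10044 >1
  x=-4.201: |R|=1.04902 >1
  x=-4.112: |R|=1.02761 >1
So |R|<1 on (-4.0000, 0).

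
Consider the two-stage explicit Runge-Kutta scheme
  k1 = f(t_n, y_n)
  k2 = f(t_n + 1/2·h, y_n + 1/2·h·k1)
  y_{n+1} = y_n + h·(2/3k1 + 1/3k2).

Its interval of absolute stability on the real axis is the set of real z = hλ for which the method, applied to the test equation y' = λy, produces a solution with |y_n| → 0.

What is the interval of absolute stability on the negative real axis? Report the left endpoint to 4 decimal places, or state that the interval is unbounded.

Set f=λy, z=hλ:
  k1=λy_n ⇒ h·k1=z·y_n;  k2=λ(1+1/2z)y_n ⇒ h·k2=z(1+1/2z)y_n
  y_{n+1}/y_n = 1 + 2/3z + 1/3z(1+1/2z) = 1 + z + 1/6z²
  ⇒ R(z) = 1 + z + 1/6z².

Find x<0 with |R(x)|<1.
x=-0.88: |R|=0.2491
R=1: x+1/6x²=0 ⇒ x=−6=-6.0000; min R=1−1/(4·1/6)=-0.5000>−1
Confirm numerically:
  x=-3.601: |R|=0.43980 <1
  x=-3.280: |R|=0.48693 <1
  x=-2.830: |R|=0.49518 <1
  x=-6.514: |R|=1.55803 >1
  x=-6.486: |R|=1.52537 >1
  x=-6.330: |R|=1.34815 >1
Stable set (-6.0000, 0).

(-6.0000, 0).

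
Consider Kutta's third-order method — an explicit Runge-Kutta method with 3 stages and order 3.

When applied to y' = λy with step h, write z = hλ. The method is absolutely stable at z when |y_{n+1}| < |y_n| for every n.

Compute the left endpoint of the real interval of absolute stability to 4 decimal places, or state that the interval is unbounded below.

left endpoint -2.5127.

Set f=λy, z=hλ:
  order 3, 3-stage ⇒ R(z)=1+z+z^2/2+z^3/6
  (e.g. R(-0.8)=0.43467, |R|=0.43467)

Solve |R(x)|<1 on ℝ⁻.
x=-0.8: |R|=0.4347
|R(-2.9)|=1.7598 |R(-2.74)|=1.4147 |R(-1.8)|=0.1520
Bisect:
  x_lo=-3.3878 |R|=3.1296  x_hi=-0.1296 |R|=0.8784
  mid=-1.75870 |R|=0.11881 →hi
  mid=-2.57325 |R|=1.10228 →lo
  mid=-2.16597 |R|=0.51384 →hi
  mid=-2.36961 |R|=0.77966 →hi
  mid=-2.47143 |R|=0.93334 →hi
  mid=-2.52234 |R|=1.01584 →lo
  mid=-2.49688 |R|=0.97411 →hi
  ...
  [-2.51279,-2.51259] ⇒ x*=-2.5127
Stable set (-2.5127, 0).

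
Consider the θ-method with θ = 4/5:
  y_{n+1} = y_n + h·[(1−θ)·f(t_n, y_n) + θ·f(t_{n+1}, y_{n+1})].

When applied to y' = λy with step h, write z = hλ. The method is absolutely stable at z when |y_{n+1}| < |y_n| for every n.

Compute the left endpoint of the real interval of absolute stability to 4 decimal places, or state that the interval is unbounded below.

interval (−∞, 0).

With y'=λy (z=hλ):
  y_{n+1} = y_n + z·[1/5·y_n + 4/5·y_{n+1}] ⇒ (1 − 4/5z)y_{n+1} = (1 + 1/5z)y_n
  Hence R(z) = (1 + 1/5z)/(1 − 4/5z).

Solve |R(x)|<1 on ℝ⁻.
x=-0.6: |R|=0.5946
x=-2: |R|=0.2308
x=-10: |R|=0.1111
x=-100: |R|=0.2346
θ=4/5≥1/2 ⇒ |1+1/5x|<|1−4/5x| ∀x<0 ⇒ unbounded interval.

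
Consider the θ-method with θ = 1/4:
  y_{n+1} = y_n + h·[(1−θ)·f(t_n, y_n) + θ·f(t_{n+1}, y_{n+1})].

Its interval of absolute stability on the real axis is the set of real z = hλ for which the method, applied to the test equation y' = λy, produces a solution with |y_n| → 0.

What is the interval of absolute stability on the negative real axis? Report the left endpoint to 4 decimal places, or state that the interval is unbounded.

Set f=λy, z=hλ:
  y_{n+1} = y_n + z·[3/4·y_n + 1/4·y_{n+1}] ⇒ (1 − 1/4z)y_{n+1} = (1 + 3/4z)y_n
  R(z) = (1 + 3/4z)/(1 − 1/4z).

Need |R(x)|<1, x<0.
x=-1.79: |R|=0.2366
R=−1: 1+3/4x = −1+1/4x ⇒ -1/2x=2 ⇒ x=2/(-1/2)=-4.0000
Confirm numerically:
  x=-3.512: |R|=0.87007 <1
  x=-2.516: |R|=0.54451 <1
  x=-2.127: |R|=0.38861 <1
  x=-1.614: |R|=0.14998 <1
  x=-4.336: |R|=1.08061 >1
  x=-4.259: |R|=1.06272 >1
Interval (-4.0000, 0).

(-4.0000, 0).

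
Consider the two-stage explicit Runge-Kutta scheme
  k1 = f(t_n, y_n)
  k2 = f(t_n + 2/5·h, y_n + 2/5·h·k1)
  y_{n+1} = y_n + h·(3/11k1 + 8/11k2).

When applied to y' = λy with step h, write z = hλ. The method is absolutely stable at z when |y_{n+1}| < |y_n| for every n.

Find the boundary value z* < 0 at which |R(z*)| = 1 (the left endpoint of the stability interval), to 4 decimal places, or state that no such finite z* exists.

left endpoint -3.4375.

Set f=λy, z=hλ:
  k1=λy_n ⇒ h·k1=z·y_n;  k2=λ(1+2/5z)y_n ⇒ h·k2=z(1+2/5z)y_n
  y_{n+1}/y_n = 1 + 3/11z + 8/11z(1+2/5z) = 1 + z + 16/55z²
  so R(z) = 1 + z + 16/55z².

Need |R(x)|<1, x<0.
x=-0.86: |R|=0.3552
R=1: x+16/55x²=0 ⇒ x=−55/16=-3.4375; min R=1−1/(4·16/55)=0.1406>−1
Confirm numerically:
  x=-3.348: |R|=0.91283 <1
  x=-2.983: |R|=0.60559 <1
  x=-2.455: |R|=0.29832 <1
  x=-2.423: |R|=0.28491 <1
  x=-3.871: |R|=1.48817 >1
  x=-3.785: |R|=1.38263 >1
  x=-3.755: |R|=1.34683 >1
Stable set (-3.4375, 0).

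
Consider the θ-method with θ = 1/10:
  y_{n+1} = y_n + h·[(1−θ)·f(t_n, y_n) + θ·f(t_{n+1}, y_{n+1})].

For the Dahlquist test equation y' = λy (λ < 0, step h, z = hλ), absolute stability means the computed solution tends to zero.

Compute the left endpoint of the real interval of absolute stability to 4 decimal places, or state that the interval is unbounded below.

Test eqn y'=λy, z=hλ:
  y_{n+1} = y_n + z·[9/10·y_n + 1/10·y_{n+1}] ⇒ (1 − 1/10z)y_{n+1} = (1 + 9/10z)y_n
  Hence R(z) = (1 + 9/10z)/(1 − 1/10z).

Need |R(x)|<1, x<0.
x=-0.63: |R|=0.4073
R=−1: 1+9/10x = −1+1/10x ⇒ -4/5x=2 ⇒ x=2/(-4/5)=-2.5000
Confirm numerically:
  x=-1.855: |R|=0.56474 <1
  x=-1.773: |R|=0.50599 <1
  x=-1.487: |R|=0.29451 <1
  x=-1.204: |R|=0.07462 <1
  x=-2.810: |R|=1.19360 >1
  x=-2.653: |R|=1.09674 >1
Interval (-2.5000, 0).

z* = -2.5000.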